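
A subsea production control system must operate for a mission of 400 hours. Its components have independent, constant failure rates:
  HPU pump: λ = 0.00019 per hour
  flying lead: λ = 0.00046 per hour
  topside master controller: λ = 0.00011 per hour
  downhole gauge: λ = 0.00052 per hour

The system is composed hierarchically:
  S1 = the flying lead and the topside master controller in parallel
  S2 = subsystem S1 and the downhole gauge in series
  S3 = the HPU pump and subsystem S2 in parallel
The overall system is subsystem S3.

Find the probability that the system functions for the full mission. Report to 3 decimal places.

R(HPU pump) = exp(−0.00019 × 400) = 0.92682
R(flying lead) = exp(−0.00046 × 400) = 0.83194
R(topside master controller) = exp(−0.00011 × 400) = 0.95695
R(downhole gauge) = exp(−0.00052 × 400) = 0.81221
Parallel (flying lead and topside master controller): 1 − (1 − 0.83194)(1 − 0.95695) = 0.99277
Series ([0.99277] and downhole gauge): 0.99277 × 0.81221 = 0.80634
Parallel (HPU pump and [0.80634]): 1 − (1 − 0.92682)(1 − 0.80634) = 0.986

0.986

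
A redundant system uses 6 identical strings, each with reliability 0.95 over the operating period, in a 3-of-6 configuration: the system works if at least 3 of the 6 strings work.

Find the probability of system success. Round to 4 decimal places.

R = Σ_{i=3}^{6} C(6,i) p^i (1−p)^{6−i} with p = 0.95
C(6,3)·0.95^3·0.05^3 = 0.002143
C(6,4)·0.95^4·0.05^2 = 0.030544
C(6,5)·0.95^5·0.05^1 = 0.232134
C(6,6)·0.95^6·0.05^0 = 0.735092
Sum = 0.9999

0.9999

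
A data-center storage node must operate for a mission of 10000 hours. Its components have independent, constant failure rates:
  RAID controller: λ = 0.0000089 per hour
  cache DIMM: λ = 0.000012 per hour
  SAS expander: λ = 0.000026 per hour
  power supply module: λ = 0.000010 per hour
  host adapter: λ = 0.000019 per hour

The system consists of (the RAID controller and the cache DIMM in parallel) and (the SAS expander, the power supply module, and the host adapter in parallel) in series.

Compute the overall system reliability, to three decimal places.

0.987

R(RAID controller) = exp(−0.0000089 × 10000) = 0.91485
R(cache DIMM) = exp(−0.000012 × 10000) = 0.88692
R(SAS expander) = exp(−0.000026 × 10000) = 0.77105
R(power supply module) = exp(−0.000010 × 10000) = 0.90484
R(host adapter) = exp(−0.000019 × 10000) = 0.82696
Parallel (RAID controller and cache DIMM): 1 − (1 − 0.91485)(1 − 0.88692) = 0.99037
Parallel (SAS expander, power supply module, and host adapter): 1 − (1 − 0.77105)(1 − 0.90484)(1 − 0.82696) = 0.99623
Series ([0.99037] and [0.99623]): 0.99037 × 0.99623 = 0.987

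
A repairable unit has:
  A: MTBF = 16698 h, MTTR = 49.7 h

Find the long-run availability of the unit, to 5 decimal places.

A(A) = MTBF/(MTBF+MTTR) = 16698/(16698+49.7) = 0.99703

0.99703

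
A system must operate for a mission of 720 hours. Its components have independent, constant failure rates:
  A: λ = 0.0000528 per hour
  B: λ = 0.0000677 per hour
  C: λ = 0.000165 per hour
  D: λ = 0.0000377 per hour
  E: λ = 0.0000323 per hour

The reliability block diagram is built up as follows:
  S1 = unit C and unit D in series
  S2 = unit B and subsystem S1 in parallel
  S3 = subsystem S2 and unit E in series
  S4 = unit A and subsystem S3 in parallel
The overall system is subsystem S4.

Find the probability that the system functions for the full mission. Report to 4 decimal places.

0.9989

R(A) = exp(−0.0000528 × 720) = 0.962698
R(B) = exp(−0.0000677 × 720) = 0.952425
R(C) = exp(−0.000165 × 720) = 0.887985
R(D) = exp(−0.0000377 × 720) = 0.973221
R(E) = exp(−0.0000323 × 720) = 0.977012
Series (C and D): 0.887985 × 0.973221 = 0.864206
Parallel (B and [0.864206]): 1 − (1 − 0.952425)(1 − 0.864206) = 0.993540
Series ([0.993540] and E): 0.993540 × 0.977012 = 0.970701
Parallel (A and [0.970701]): 1 − (1 − 0.962698)(1 − 0.970701) = 0.9989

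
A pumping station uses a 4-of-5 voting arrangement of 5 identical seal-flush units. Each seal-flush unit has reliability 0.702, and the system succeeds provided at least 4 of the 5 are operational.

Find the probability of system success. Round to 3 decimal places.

R = Σ_{i=4}^{5} C(5,i) p^i (1−p)^{5−i} with p = 0.702
C(5,4)·0.702^4·0.298^1 = 0.36186
C(5,5)·0.702^5·0.298^0 = 0.17048
Sum = 0.532

0.532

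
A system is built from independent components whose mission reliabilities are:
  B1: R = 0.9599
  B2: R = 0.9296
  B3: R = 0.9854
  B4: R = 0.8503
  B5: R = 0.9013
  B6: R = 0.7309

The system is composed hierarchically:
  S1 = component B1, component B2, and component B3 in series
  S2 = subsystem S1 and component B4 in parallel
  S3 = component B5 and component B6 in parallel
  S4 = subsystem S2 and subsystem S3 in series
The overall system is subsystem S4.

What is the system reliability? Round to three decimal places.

0.956

Series (B1, B2, and B3): 0.95990 × 0.92960 × 0.98540 = 0.87930
Parallel ([0.87930] and B4): 1 − (1 − 0.87930)(1 − 0.85030) = 0.98193
Parallel (B5 and B6): 1 − (1 − 0.90130)(1 − 0.73090) = 0.97344
Series ([0.98193] and [0.97344]): 0.98193 × 0.97344 = 0.956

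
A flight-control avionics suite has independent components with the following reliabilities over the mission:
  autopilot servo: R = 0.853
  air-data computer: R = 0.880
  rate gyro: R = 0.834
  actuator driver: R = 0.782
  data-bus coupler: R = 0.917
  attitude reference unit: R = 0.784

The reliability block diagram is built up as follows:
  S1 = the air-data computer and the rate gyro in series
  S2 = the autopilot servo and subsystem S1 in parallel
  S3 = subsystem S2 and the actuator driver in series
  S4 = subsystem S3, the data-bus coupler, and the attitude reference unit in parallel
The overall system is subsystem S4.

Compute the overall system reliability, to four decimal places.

Series (air-data computer and rate gyro): 0.880000 × 0.834000 = 0.733920
Parallel (autopilot servo and [0.733920]): 1 − (1 − 0.853000)(1 − 0.733920) = 0.960886
Series ([0.960886] and actuator driver): 0.960886 × 0.782000 = 0.751413
Parallel ([0.751413], data-bus coupler, and attitude reference unit): 1 − (1 − 0.751413)(1 − 0.917000)(1 − 0.784000) = 0.9955

0.9955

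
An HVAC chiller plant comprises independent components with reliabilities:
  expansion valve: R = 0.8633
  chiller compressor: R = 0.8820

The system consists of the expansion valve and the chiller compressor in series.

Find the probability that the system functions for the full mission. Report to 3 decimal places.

0.761

Series (expansion valve and chiller compressor): 0.86330 × 0.88200 = 0.761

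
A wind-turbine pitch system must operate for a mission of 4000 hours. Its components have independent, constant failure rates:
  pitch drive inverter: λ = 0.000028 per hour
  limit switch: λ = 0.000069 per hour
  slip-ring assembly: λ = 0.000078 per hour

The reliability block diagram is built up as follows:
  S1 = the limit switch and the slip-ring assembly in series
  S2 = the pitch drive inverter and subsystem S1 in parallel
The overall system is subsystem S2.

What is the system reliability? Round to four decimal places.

R(pitch drive inverter) = exp(−0.000028 × 4000) = 0.894044
R(limit switch) = exp(−0.000069 × 4000) = 0.758813
R(slip-ring assembly) = exp(−0.000078 × 4000) = 0.731982
Series (limit switch and slip-ring assembly): 0.758813 × 0.731982 = 0.555437
Parallel (pitch drive inverter and [0.555437]): 1 − (1 − 0.894044)(1 − 0.555437) = 0.9529

0.9529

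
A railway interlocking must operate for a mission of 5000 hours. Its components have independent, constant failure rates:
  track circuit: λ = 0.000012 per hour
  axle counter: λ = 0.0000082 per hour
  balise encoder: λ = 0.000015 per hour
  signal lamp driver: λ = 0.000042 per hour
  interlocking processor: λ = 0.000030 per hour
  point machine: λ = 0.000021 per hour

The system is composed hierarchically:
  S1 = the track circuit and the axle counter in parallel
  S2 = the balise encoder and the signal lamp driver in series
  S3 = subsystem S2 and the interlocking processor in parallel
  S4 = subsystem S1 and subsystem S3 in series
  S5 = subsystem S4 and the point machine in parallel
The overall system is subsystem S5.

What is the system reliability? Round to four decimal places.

R(track circuit) = exp(−0.000012 × 5000) = 0.941765
R(axle counter) = exp(−0.0000082 × 5000) = 0.959829
R(balise encoder) = exp(−0.000015 × 5000) = 0.927743
R(signal lamp driver) = exp(−0.000042 × 5000) = 0.810584
R(interlocking processor) = exp(−0.000030 × 5000) = 0.860708
R(point machine) = exp(−0.000021 × 5000) = 0.900325
Parallel (track circuit and axle counter): 1 − (1 − 0.941765)(1 − 0.959829) = 0.997661
Series (balise encoder and signal lamp driver): 0.927743 × 0.810584 = 0.752014
Parallel ([0.752014] and interlocking processor): 1 − (1 − 0.752014)(1 − 0.860708) = 0.965458
Series ([0.997661] and [0.965458]): 0.997661 × 0.965458 = 0.963200
Parallel ([0.963200] and point machine): 1 − (1 − 0.963200)(1 − 0.900325) = 0.9963

0.9963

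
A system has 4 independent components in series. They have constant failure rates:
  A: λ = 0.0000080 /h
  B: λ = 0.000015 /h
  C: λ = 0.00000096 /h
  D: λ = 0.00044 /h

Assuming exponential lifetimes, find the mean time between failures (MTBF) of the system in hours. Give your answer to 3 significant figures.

2160

Series of exponential components: λ_sys = Σ λ_i
λ_sys = 0.0000080 + 0.000015 + 0.00000096 + 0.00044 = 4.6396e-04 /h
MTBF = 1 / λ_sys = 2160 h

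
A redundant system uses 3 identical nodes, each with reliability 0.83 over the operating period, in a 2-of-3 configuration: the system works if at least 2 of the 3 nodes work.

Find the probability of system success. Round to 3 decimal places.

R = Σ_{i=2}^{3} C(3,i) p^i (1−p)^{3−i} with p = 0.83
C(3,2)·0.83^2·0.17^1 = 0.35134
C(3,3)·0.83^3·0.17^0 = 0.57179
Sum = 0.923

0.923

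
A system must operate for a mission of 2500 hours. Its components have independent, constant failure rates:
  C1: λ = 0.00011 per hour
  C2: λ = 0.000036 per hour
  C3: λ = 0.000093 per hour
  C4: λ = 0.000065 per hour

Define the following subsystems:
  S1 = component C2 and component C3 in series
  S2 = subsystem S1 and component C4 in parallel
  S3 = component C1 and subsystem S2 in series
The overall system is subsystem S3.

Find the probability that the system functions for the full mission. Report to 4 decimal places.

R(C1) = exp(−0.00011 × 2500) = 0.759572
R(C2) = exp(−0.000036 × 2500) = 0.913931
R(C3) = exp(−0.000093 × 2500) = 0.792550
R(C4) = exp(−0.000065 × 2500) = 0.850016
Series (C2 and C3): 0.913931 × 0.792550 = 0.724336
Parallel ([0.724336] and C4): 1 − (1 − 0.724336)(1 − 0.850016) = 0.958655
Series (C1 and [0.958655]): 0.759572 × 0.958655 = 0.7282

0.7282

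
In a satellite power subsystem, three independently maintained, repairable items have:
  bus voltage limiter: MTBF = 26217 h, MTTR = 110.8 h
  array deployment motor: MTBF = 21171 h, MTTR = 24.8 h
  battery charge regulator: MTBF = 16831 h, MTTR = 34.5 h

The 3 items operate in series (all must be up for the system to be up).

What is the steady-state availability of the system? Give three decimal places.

0.993

A(bus voltage limiter) = MTBF/(MTBF+MTTR) = 26217/(26217+110.8) = 0.995792
A(array deployment motor) = MTBF/(MTBF+MTTR) = 21171/(21171+24.8) = 0.998830
A(battery charge regulator) = MTBF/(MTBF+MTTR) = 16831/(16831+34.5) = 0.997954
Series availability: 0.995792 × 0.998830 × 0.997954 = 0.993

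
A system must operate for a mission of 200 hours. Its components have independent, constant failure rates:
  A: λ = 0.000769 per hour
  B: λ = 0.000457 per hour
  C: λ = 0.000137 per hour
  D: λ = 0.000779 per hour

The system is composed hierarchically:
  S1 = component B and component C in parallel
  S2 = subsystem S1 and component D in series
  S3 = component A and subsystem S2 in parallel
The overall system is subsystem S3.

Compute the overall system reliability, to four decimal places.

0.9791

R(A) = exp(−0.000769 × 200) = 0.857443
R(B) = exp(−0.000457 × 200) = 0.912653
R(C) = exp(−0.000137 × 200) = 0.972972
R(D) = exp(−0.000779 × 200) = 0.855730
Parallel (B and C): 1 − (1 − 0.912653)(1 − 0.972972) = 0.997639
Series ([0.997639] and D): 0.997639 × 0.855730 = 0.853710
Parallel (A and [0.853710]): 1 − (1 − 0.857443)(1 − 0.853710) = 0.9791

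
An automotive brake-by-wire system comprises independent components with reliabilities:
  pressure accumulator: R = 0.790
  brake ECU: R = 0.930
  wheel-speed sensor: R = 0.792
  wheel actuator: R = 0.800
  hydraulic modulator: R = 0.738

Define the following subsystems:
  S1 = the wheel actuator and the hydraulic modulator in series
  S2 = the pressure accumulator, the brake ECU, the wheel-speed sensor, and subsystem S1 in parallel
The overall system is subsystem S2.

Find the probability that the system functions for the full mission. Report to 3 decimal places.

Series (wheel actuator and hydraulic modulator): 0.80000 × 0.73800 = 0.59040
Parallel (pressure accumulator, brake ECU, wheel-speed sensor, and [0.59040]): 1 − (1 − 0.79000)(1 − 0.93000)(1 − 0.79200)(1 − 0.59040) = 0.999

0.999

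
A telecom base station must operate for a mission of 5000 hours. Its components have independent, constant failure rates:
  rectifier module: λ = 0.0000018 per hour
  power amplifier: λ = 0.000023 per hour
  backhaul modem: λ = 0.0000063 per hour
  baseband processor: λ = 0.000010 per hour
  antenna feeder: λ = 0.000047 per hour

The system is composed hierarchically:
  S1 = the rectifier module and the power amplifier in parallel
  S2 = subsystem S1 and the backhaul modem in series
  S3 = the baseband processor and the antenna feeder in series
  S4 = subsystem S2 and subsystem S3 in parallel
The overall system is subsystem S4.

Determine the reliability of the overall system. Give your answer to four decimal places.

R(rectifier module) = exp(−0.0000018 × 5000) = 0.991040
R(power amplifier) = exp(−0.000023 × 5000) = 0.891366
R(backhaul modem) = exp(−0.0000063 × 5000) = 0.968991
R(baseband processor) = exp(−0.000010 × 5000) = 0.951229
R(antenna feeder) = exp(−0.000047 × 5000) = 0.790571
Parallel (rectifier module and power amplifier): 1 − (1 − 0.991040)(1 − 0.891366) = 0.999027
Series ([0.999027] and backhaul modem): 0.999027 × 0.968991 = 0.968048
Series (baseband processor and antenna feeder): 0.951229 × 0.790571 = 0.752014
Parallel ([0.968048] and [0.752014]): 1 − (1 − 0.968048)(1 − 0.752014) = 0.9921

0.9921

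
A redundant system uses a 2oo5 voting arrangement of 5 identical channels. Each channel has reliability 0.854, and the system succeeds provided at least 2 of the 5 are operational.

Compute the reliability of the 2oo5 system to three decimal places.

R = Σ_{i=2}^{5} C(5,i) p^i (1−p)^{5−i} with p = 0.854
C(5,2)·0.854^2·0.146^3 = 0.02270
C(5,3)·0.854^3·0.146^2 = 0.13276
C(5,4)·0.854^4·0.146^1 = 0.38829
C(5,5)·0.854^5·0.146^0 = 0.45424
Sum = 0.998

0.998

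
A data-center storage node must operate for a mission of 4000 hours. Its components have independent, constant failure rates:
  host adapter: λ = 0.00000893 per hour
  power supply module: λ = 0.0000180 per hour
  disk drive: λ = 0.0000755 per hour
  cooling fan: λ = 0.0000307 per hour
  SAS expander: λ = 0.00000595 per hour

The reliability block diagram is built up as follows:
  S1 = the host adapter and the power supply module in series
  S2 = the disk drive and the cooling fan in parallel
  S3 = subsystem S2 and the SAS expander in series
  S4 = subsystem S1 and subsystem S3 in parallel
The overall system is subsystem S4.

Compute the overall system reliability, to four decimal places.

R(host adapter) = exp(−0.00000893 × 4000) = 0.964910
R(power supply module) = exp(−0.0000180 × 4000) = 0.930531
R(disk drive) = exp(−0.0000755 × 4000) = 0.739338
R(cooling fan) = exp(−0.0000307 × 4000) = 0.884441
R(SAS expander) = exp(−0.00000595 × 4000) = 0.976481
Series (host adapter and power supply module): 0.964910 × 0.930531 = 0.897879
Parallel (disk drive and cooling fan): 1 − (1 − 0.739338)(1 − 0.884441) = 0.969878
Series ([0.969878] and SAS expander): 0.969878 × 0.976481 = 0.947067
Parallel ([0.897879] and [0.947067]): 1 − (1 − 0.897879)(1 − 0.947067) = 0.9946

0.9946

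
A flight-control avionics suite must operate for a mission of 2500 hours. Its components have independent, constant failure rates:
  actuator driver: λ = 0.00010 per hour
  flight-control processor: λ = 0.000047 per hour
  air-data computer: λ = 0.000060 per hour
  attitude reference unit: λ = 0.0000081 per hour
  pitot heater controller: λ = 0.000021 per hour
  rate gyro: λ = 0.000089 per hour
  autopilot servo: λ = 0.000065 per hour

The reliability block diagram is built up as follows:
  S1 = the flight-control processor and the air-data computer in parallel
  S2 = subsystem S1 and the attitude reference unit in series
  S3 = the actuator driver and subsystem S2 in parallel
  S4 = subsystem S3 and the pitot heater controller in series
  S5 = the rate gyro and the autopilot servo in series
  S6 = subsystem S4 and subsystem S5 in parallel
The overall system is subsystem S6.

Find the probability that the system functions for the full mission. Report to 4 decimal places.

0.9813

R(actuator driver) = exp(−0.00010 × 2500) = 0.778801
R(flight-control processor) = exp(−0.000047 × 2500) = 0.889141
R(air-data computer) = exp(−0.000060 × 2500) = 0.860708
R(attitude reference unit) = exp(−0.0000081 × 2500) = 0.979954
R(pitot heater controller) = exp(−0.000021 × 2500) = 0.948854
R(rate gyro) = exp(−0.000089 × 2500) = 0.800515
R(autopilot servo) = exp(−0.000065 × 2500) = 0.850016
Parallel (flight-control processor and air-data computer): 1 − (1 − 0.889141)(1 − 0.860708) = 0.984558
Series ([0.984558] and attitude reference unit): 0.984558 × 0.979954 = 0.964822
Parallel (actuator driver and [0.964822]): 1 − (1 − 0.778801)(1 − 0.964822) = 0.992219
Series ([0.992219] and pitot heater controller): 0.992219 × 0.948854 = 0.941471
Series (rate gyro and autopilot servo): 0.800515 × 0.850016 = 0.680451
Parallel ([0.941471] and [0.680451]): 1 − (1 − 0.941471)(1 − 0.680451) = 0.9813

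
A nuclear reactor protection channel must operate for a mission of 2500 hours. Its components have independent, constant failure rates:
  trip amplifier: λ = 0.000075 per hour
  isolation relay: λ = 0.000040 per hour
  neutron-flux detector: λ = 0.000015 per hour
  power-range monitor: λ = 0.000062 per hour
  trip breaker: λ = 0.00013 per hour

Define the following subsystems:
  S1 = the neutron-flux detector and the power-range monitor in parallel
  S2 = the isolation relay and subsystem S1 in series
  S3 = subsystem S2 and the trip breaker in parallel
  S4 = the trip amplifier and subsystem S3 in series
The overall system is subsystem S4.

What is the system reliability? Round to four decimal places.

R(trip amplifier) = exp(−0.000075 × 2500) = 0.829029
R(isolation relay) = exp(−0.000040 × 2500) = 0.904837
R(neutron-flux detector) = exp(−0.000015 × 2500) = 0.963194
R(power-range monitor) = exp(−0.000062 × 2500) = 0.856415
R(trip breaker) = exp(−0.00013 × 2500) = 0.722527
Parallel (neutron-flux detector and power-range monitor): 1 − (1 − 0.963194)(1 − 0.856415) = 0.994715
Series (isolation relay and [0.994715]): 0.904837 × 0.994715 = 0.900055
Parallel ([0.900055] and trip breaker): 1 − (1 − 0.900055)(1 − 0.722527) = 0.972268
Series (trip amplifier and [0.972268]): 0.829029 × 0.972268 = 0.8060

0.8060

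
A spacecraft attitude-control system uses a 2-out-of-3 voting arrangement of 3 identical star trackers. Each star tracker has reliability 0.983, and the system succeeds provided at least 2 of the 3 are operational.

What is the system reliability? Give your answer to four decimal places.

0.9991

R = Σ_{i=2}^{3} C(3,i) p^i (1−p)^{3−i} with p = 0.983
C(3,2)·0.983^2·0.017^1 = 0.049281
C(3,3)·0.983^3·0.017^0 = 0.949862
Sum = 0.9991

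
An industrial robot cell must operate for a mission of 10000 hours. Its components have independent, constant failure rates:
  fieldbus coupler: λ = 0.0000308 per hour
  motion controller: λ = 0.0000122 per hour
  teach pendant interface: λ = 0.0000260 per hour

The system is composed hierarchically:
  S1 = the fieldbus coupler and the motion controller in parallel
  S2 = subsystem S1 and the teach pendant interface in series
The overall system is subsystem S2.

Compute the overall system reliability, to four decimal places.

R(fieldbus coupler) = exp(−0.0000308 × 10000) = 0.734915
R(motion controller) = exp(−0.0000122 × 10000) = 0.885148
R(teach pendant interface) = exp(−0.0000260 × 10000) = 0.771052
Parallel (fieldbus coupler and motion controller): 1 − (1 − 0.734915)(1 − 0.885148) = 0.969554
Series ([0.969554] and teach pendant interface): 0.969554 × 0.771052 = 0.7476

0.7476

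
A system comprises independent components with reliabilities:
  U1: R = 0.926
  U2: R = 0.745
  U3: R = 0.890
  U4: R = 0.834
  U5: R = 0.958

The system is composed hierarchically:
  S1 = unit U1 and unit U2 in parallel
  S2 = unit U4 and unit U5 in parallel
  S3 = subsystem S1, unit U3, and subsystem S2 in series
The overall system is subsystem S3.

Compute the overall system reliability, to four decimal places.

0.8671

Parallel (U1 and U2): 1 − (1 − 0.926000)(1 − 0.745000) = 0.981130
Parallel (U4 and U5): 1 − (1 − 0.834000)(1 − 0.958000) = 0.993028
Series ([0.981130], U3, and [0.993028]): 0.981130 × 0.890000 × 0.993028 = 0.8671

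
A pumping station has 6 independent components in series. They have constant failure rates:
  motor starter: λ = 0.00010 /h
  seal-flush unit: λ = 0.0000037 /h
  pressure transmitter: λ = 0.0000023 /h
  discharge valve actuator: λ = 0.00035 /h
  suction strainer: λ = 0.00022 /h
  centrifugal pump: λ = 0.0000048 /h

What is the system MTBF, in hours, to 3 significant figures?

1470

Series of exponential components: λ_sys = Σ λ_i
λ_sys = 0.00010 + 0.0000037 + 0.0000023 + 0.00035 + 0.00022 + 0.0000048 = 6.8080e-04 /h
MTBF = 1 / λ_sys = 1470 h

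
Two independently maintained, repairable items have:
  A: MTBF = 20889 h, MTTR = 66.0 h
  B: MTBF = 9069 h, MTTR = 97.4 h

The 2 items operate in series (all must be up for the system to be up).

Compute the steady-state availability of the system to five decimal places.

0.98626

A(A) = MTBF/(MTBF+MTTR) = 20889/(20889+66.0) = 0.996850
A(B) = MTBF/(MTBF+MTTR) = 9069/(9069+97.4) = 0.989374
Series availability: 0.996850 × 0.989374 = 0.98626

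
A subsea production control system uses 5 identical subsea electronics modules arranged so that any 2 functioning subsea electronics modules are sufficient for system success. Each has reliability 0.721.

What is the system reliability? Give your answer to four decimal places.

0.9765

R = Σ_{i=2}^{5} C(5,i) p^i (1−p)^{5−i} with p = 0.721
C(5,2)·0.721^2·0.279^3 = 0.112897
C(5,3)·0.721^3·0.279^2 = 0.291752
C(5,4)·0.721^4·0.279^1 = 0.376977
C(5,5)·0.721^5·0.279^0 = 0.194839
Sum = 0.9765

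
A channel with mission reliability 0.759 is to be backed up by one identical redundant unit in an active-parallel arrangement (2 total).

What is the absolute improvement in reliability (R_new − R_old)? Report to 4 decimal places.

0.1829

R_before = 0.759
R_after = 1 − (1 − 0.759)^2 = 0.9419
ΔR = 0.9419 − 0.759 = 0.1829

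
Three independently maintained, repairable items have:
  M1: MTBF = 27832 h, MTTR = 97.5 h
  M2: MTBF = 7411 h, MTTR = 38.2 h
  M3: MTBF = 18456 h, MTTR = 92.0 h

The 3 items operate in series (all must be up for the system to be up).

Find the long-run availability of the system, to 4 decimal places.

A(M1) = MTBF/(MTBF+MTTR) = 27832/(27832+97.5) = 0.996509
A(M2) = MTBF/(MTBF+MTTR) = 7411/(7411+38.2) = 0.994872
A(M3) = MTBF/(MTBF+MTTR) = 18456/(18456+92.0) = 0.995040
Series availability: 0.996509 × 0.994872 × 0.995040 = 0.9865

0.9865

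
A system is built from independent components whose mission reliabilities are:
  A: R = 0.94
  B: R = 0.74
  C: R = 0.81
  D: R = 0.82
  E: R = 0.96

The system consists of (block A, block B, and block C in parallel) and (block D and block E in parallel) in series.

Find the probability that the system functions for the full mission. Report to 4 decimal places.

0.9899

Parallel (A, B, and C): 1 − (1 − 0.940000)(1 − 0.740000)(1 − 0.810000) = 0.997036
Parallel (D and E): 1 − (1 − 0.820000)(1 − 0.960000) = 0.992800
Series ([0.997036] and [0.992800]): 0.997036 × 0.992800 = 0.9899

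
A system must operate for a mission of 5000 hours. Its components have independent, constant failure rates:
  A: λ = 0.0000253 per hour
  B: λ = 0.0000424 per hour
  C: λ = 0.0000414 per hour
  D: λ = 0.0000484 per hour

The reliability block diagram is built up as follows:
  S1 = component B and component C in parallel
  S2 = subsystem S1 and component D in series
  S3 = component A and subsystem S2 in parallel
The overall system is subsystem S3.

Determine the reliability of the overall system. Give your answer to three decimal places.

R(A) = exp(−0.0000253 × 5000) = 0.88117
R(B) = exp(−0.0000424 × 5000) = 0.80896
R(C) = exp(−0.0000414 × 5000) = 0.81302
R(D) = exp(−0.0000484 × 5000) = 0.78506
Parallel (B and C): 1 − (1 − 0.80896)(1 − 0.81302) = 0.96428
Series ([0.96428] and D): 0.96428 × 0.78506 = 0.75702
Parallel (A and [0.75702]): 1 − (1 − 0.88117)(1 − 0.75702) = 0.971

0.971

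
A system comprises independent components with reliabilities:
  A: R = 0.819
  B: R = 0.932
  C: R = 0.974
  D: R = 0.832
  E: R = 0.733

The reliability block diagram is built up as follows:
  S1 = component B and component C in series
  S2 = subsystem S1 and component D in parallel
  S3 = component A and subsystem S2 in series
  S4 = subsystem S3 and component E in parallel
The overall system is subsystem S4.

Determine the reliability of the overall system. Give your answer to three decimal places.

0.948

Series (B and C): 0.93200 × 0.97400 = 0.90777
Parallel ([0.90777] and D): 1 − (1 − 0.90777)(1 − 0.83200) = 0.98451
Series (A and [0.98451]): 0.81900 × 0.98451 = 0.80631
Parallel ([0.80631] and E): 1 − (1 − 0.80631)(1 − 0.73300) = 0.948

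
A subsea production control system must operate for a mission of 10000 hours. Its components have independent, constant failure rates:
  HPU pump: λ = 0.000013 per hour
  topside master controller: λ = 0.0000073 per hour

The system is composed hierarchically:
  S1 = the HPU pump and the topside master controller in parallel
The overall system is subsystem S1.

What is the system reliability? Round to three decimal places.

R(HPU pump) = exp(−0.000013 × 10000) = 0.87810
R(topside master controller) = exp(−0.0000073 × 10000) = 0.92960
Parallel (HPU pump and topside master controller): 1 − (1 − 0.87810)(1 − 0.92960) = 0.991

0.991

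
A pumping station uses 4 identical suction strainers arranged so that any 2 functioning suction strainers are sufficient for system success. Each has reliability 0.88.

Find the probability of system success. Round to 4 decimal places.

0.9937

R = Σ_{i=2}^{4} C(4,i) p^i (1−p)^{4−i} with p = 0.88
C(4,2)·0.88^2·0.12^2 = 0.066908
C(4,3)·0.88^3·0.12^1 = 0.327107
C(4,4)·0.88^4·0.12^0 = 0.599695
Sum = 0.9937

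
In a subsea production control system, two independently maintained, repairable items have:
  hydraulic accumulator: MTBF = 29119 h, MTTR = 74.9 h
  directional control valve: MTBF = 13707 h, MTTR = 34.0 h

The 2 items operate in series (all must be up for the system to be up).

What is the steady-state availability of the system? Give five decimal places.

0.99497

A(hydraulic accumulator) = MTBF/(MTBF+MTTR) = 29119/(29119+74.9) = 0.997434
A(directional control valve) = MTBF/(MTBF+MTTR) = 13707/(13707+34.0) = 0.997526
Series availability: 0.997434 × 0.997526 = 0.99497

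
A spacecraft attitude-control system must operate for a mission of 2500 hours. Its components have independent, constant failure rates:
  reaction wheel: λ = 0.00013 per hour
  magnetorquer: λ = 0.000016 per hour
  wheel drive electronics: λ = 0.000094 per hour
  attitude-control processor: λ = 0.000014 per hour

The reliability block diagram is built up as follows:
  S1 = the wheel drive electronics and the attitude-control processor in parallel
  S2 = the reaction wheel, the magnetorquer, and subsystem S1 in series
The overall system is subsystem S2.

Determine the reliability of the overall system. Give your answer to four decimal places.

0.6892

R(reaction wheel) = exp(−0.00013 × 2500) = 0.722527
R(magnetorquer) = exp(−0.000016 × 2500) = 0.960789
R(wheel drive electronics) = exp(−0.000094 × 2500) = 0.790571
R(attitude-control processor) = exp(−0.000014 × 2500) = 0.965605
Parallel (wheel drive electronics and attitude-control processor): 1 − (1 − 0.790571)(1 − 0.965605) = 0.992797
Series (reaction wheel, magnetorquer, and [0.992797]): 0.722527 × 0.960789 × 0.992797 = 0.6892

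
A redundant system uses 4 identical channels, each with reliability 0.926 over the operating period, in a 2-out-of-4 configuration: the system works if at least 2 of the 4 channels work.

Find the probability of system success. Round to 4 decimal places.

0.9985

R = Σ_{i=2}^{4} C(4,i) p^i (1−p)^{4−i} with p = 0.926
C(4,2)·0.926^2·0.074^2 = 0.028173
C(4,3)·0.926^3·0.074^1 = 0.235031
C(4,4)·0.926^4·0.074^0 = 0.735265
Sum = 0.9985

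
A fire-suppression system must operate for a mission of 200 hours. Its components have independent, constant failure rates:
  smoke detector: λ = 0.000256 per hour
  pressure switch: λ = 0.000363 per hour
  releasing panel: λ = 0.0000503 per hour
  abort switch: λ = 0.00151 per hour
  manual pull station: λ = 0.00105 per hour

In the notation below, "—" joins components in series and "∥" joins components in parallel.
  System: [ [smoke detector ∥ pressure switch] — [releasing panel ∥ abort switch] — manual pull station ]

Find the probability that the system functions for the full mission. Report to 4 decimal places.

0.8056

R(smoke detector) = exp(−0.000256 × 200) = 0.950089
R(pressure switch) = exp(−0.000363 × 200) = 0.929973
R(releasing panel) = exp(−0.0000503 × 200) = 0.989990
R(abort switch) = exp(−0.00151 × 200) = 0.739338
R(manual pull station) = exp(−0.00105 × 200) = 0.810584
Parallel (smoke detector and pressure switch): 1 − (1 − 0.950089)(1 − 0.929973) = 0.996505
Parallel (releasing panel and abort switch): 1 − (1 − 0.989990)(1 − 0.739338) = 0.997391
Series ([0.996505], [0.997391], and manual pull station): 0.996505 × 0.997391 × 0.810584 = 0.8056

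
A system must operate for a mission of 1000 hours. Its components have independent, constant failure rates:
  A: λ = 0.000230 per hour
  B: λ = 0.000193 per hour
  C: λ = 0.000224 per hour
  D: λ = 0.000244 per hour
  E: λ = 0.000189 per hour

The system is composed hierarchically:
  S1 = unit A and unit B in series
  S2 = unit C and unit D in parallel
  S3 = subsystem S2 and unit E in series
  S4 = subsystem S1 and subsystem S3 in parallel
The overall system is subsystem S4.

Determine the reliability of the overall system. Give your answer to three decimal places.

R(A) = exp(−0.000230 × 1000) = 0.79453
R(B) = exp(−0.000193 × 1000) = 0.82448
R(C) = exp(−0.000224 × 1000) = 0.79932
R(D) = exp(−0.000244 × 1000) = 0.78349
R(E) = exp(−0.000189 × 1000) = 0.82779
Series (A and B): 0.79453 × 0.82448 = 0.65507
Parallel (C and D): 1 − (1 − 0.79932)(1 − 0.78349) = 0.95655
Series ([0.95655] and E): 0.95655 × 0.82779 = 0.79182
Parallel ([0.65507] and [0.79182]): 1 − (1 − 0.65507)(1 − 0.79182) = 0.928

0.928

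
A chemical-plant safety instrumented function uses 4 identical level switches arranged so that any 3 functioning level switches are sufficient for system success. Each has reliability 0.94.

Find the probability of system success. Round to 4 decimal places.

0.9801

R = Σ_{i=3}^{4} C(4,i) p^i (1−p)^{4−i} with p = 0.94
C(4,3)·0.94^3·0.06^1 = 0.199340
C(4,4)·0.94^4·0.06^0 = 0.780749
Sum = 0.9801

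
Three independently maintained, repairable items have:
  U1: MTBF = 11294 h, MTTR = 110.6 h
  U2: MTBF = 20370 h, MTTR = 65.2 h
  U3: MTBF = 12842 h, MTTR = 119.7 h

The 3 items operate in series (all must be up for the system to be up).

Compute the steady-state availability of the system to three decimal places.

A(U1) = MTBF/(MTBF+MTTR) = 11294/(11294+110.6) = 0.990302
A(U2) = MTBF/(MTBF+MTTR) = 20370/(20370+65.2) = 0.996809
A(U3) = MTBF/(MTBF+MTTR) = 12842/(12842+119.7) = 0.990765
Series availability: 0.990302 × 0.996809 × 0.990765 = 0.978

0.978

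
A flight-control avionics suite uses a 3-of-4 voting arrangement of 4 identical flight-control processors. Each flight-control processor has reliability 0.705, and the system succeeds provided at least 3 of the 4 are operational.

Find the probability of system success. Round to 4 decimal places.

R = Σ_{i=3}^{4} C(4,i) p^i (1−p)^{4−i} with p = 0.705
C(4,3)·0.705^3·0.295^1 = 0.413475
C(4,4)·0.705^4·0.295^0 = 0.247034
Sum = 0.6605

0.6605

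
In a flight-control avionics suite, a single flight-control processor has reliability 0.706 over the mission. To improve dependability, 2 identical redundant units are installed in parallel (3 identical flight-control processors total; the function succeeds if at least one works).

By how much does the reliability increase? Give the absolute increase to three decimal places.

R_before = 0.706
R_after = 1 − (1 − 0.706)^3 = 0.975
ΔR = 0.975 − 0.706 = 0.269

0.269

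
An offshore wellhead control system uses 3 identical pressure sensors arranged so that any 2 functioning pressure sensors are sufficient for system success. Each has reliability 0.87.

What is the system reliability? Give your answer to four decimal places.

R = Σ_{i=2}^{3} C(3,i) p^i (1−p)^{3−i} with p = 0.87
C(3,2)·0.87^2·0.13^1 = 0.295191
C(3,3)·0.87^3·0.13^0 = 0.658503
Sum = 0.9537

0.9537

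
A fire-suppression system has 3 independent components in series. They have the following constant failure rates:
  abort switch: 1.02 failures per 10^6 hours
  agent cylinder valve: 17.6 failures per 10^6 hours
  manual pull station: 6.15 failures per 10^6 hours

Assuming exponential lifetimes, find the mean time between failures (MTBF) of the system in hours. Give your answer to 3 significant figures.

40400

Series of exponential components: λ_sys = Σ λ_i
λ_sys = 0.00000102 + 0.0000176 + 0.00000615 = 2.4770e-05 /h
MTBF = 1 / λ_sys = 40400 h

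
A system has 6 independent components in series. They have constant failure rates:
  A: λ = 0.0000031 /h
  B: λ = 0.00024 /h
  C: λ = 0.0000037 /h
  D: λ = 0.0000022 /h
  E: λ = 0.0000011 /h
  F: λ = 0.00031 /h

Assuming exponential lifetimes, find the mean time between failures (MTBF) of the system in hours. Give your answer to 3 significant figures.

1790

Series of exponential components: λ_sys = Σ λ_i
λ_sys = 0.0000031 + 0.00024 + 0.0000037 + 0.0000022 + 0.0000011 + 0.00031 = 5.6010e-04 /h
MTBF = 1 / λ_sys = 1790 h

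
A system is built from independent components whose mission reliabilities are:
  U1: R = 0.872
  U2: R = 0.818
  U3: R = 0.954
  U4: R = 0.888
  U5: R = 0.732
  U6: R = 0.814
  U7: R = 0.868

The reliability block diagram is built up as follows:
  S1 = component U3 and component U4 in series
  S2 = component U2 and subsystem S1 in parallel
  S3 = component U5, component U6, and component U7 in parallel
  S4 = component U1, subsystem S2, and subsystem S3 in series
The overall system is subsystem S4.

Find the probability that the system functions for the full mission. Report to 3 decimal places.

Series (U3 and U4): 0.95400 × 0.88800 = 0.84715
Parallel (U2 and [0.84715]): 1 − (1 − 0.81800)(1 − 0.84715) = 0.97218
Parallel (U5, U6, and U7): 1 − (1 − 0.73200)(1 − 0.81400)(1 − 0.86800) = 0.99342
Series (U1, [0.97218], and [0.99342]): 0.87200 × 0.97218 × 0.99342 = 0.842

0.842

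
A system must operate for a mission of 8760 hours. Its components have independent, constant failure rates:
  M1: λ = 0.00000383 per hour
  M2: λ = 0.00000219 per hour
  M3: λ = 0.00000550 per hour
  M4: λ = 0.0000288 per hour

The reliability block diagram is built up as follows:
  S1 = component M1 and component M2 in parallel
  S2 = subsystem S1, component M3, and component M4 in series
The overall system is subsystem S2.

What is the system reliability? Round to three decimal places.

0.740

R(M1) = exp(−0.00000383 × 8760) = 0.96701
R(M2) = exp(−0.00000219 × 8760) = 0.98100
R(M3) = exp(−0.00000550 × 8760) = 0.95296
R(M4) = exp(−0.0000288 × 8760) = 0.77702
Parallel (M1 and M2): 1 − (1 − 0.96701)(1 − 0.98100) = 0.99937
Series ([0.99937], M3, and M4): 0.99937 × 0.95296 × 0.77702 = 0.740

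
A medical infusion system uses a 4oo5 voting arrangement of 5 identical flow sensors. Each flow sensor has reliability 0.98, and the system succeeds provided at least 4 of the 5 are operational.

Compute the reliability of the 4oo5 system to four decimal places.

R = Σ_{i=4}^{5} C(5,i) p^i (1−p)^{5−i} with p = 0.98
C(5,4)·0.98^4·0.02^1 = 0.092237
C(5,5)·0.98^5·0.02^0 = 0.903921
Sum = 0.9962

0.9962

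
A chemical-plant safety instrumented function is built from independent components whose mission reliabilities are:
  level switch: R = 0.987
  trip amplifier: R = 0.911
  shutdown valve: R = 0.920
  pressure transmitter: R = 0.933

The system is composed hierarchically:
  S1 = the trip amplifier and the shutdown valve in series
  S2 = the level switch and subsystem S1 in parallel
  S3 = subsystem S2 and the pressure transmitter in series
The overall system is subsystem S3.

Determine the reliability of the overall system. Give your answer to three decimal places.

0.931

Series (trip amplifier and shutdown valve): 0.91100 × 0.92000 = 0.83812
Parallel (level switch and [0.83812]): 1 − (1 − 0.98700)(1 − 0.83812) = 0.99790
Series ([0.99790] and pressure transmitter): 0.99790 × 0.93300 = 0.931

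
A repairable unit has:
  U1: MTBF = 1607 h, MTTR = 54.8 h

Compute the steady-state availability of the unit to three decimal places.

A(U1) = MTBF/(MTBF+MTTR) = 1607/(1607+54.8) = 0.967

0.967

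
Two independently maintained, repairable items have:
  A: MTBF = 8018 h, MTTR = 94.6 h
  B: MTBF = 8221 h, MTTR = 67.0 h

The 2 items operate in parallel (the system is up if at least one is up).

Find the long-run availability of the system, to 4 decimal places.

0.9999

A(A) = MTBF/(MTBF+MTTR) = 8018/(8018+94.6) = 0.988339
A(B) = MTBF/(MTBF+MTTR) = 8221/(8221+67.0) = 0.991916
Parallel availability: 1 − (1 − 0.988339)(1 − 0.991916) = 0.9999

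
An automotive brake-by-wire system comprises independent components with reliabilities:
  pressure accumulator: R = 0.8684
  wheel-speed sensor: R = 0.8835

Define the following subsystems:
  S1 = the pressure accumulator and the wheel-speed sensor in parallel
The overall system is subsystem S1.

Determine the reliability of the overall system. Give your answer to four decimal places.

Parallel (pressure accumulator and wheel-speed sensor): 1 − (1 − 0.868400)(1 − 0.883500) = 0.9847

0.9847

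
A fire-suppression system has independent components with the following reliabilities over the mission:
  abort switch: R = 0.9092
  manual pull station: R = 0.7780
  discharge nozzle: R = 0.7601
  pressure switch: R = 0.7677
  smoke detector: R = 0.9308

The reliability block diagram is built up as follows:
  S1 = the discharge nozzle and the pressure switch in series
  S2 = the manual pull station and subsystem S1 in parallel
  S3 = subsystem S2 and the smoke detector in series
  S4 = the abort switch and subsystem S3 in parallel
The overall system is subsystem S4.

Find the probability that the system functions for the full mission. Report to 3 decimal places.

Series (discharge nozzle and pressure switch): 0.76010 × 0.76770 = 0.58353
Parallel (manual pull station and [0.58353]): 1 − (1 − 0.77800)(1 − 0.58353) = 0.90754
Series ([0.90754] and smoke detector): 0.90754 × 0.93080 = 0.84474
Parallel (abort switch and [0.84474]): 1 − (1 − 0.90920)(1 − 0.84474) = 0.986

0.986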